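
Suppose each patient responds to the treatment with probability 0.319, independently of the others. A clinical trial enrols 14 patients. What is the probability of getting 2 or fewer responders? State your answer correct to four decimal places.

X ~ Binomial(14, 0.319); P(X ≤ 2) = Σ C(14,k) p^k (1−p)^(14−k) over k:
  k=0: C(14,0)·0.319^0·0.681^14 = 0.004614
  k=1: C(14,1)·0.319^1·0.681^13 = 0.030257
  k=2: C(14,2)·0.319^2·0.681^12 = 0.092127
Total = 0.126998

0.1270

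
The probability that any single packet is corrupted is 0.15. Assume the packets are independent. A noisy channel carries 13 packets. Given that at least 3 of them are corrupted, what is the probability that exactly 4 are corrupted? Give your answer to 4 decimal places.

0.2722

X ~ Binomial(13, 0.15). Want P(X=4 | X≥3) = P(X=4) / P(X≥3).
P(X=4) = C(13,4)·0.15^4·0.85^9 = 0.083838
P(X≥3) = 1 − 0.120905 − 0.277371 − 0.293687 = 0.308036
Ratio = 0.083838 / 0.308036 = 0.272170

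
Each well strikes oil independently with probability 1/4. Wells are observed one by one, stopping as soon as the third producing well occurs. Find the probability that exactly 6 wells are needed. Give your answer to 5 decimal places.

0.06592

Y = trial on which the third success occurs; negative binomial, r=3, p=0.25.
P(Y=6) = C(5,2) · p^3 · (1−p)^3
= 10 · 0.015625 · 0.42188 = 0.0659180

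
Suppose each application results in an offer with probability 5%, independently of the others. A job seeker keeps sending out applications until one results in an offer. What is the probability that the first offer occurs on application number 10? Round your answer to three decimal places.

0.032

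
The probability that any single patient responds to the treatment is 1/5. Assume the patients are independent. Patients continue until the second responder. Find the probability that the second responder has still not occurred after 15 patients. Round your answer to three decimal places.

Needing more than 15 patients ⇔ fewer than 2 successes in the first 15. With X ~ Binomial(15, 0.20), P(Y > 15) = P(X ≤ 1).
  k=0: C(15,0)·0.20^0·0.80^15 = 0.03518
  k=1: C(15,1)·0.20^1·0.80^14 = 0.13194
P(X ≤ 1) = 0.16713

0.167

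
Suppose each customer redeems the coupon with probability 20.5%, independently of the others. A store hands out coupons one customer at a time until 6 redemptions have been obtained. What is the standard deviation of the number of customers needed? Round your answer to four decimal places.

10.6538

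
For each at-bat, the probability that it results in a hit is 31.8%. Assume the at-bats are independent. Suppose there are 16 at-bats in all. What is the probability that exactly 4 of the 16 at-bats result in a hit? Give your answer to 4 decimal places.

X ~ Binomial(n=16, p=0.318).
P(X=4) = C(16,4) · p^4 · (1−p)^12
= 1820 · 0.010226 · 0.010125 = 0.188448

0.1884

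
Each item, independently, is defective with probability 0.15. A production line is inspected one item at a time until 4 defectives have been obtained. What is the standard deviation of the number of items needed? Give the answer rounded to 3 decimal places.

12.293

Y = total items until the fourth success; negative binomial with r=4, p=0.15.
SD(Y) = √[r(1−p)/p²] = √(151.11111) = 12.29273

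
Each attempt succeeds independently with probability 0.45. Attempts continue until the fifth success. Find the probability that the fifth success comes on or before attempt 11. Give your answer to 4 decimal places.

0.6029

Finishing within 11 attempts ⇔ at least 5 successes in the first 11. With X ~ Binomial(11, 0.45), P(Y ≤ 11) = 1 − P(X ≤ 4).
  k=0: C(11,0)·0.45^0·0.55^11 = 0.001393
  k=1: C(11,1)·0.45^1·0.55^10 = 0.012538
  k=2: C(11,2)·0.45^2·0.55^9 = 0.051292
  k=3: C(11,3)·0.45^3·0.55^8 = 0.125899
  k=4: C(11,4)·0.45^4·0.55^7 = 0.206017
1 − 0.397140 = 0.602860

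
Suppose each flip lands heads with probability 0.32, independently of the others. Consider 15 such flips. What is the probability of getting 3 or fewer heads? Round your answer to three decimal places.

X ~ Binomial(15, 0.32); P(X ≤ 3) = Σ C(15,k) p^k (1−p)^(15−k) over k:
  k=0: C(15,0)·0.32^0·0.68^15 = 0.00307
  k=1: C(15,1)·0.32^1·0.68^14 = 0.02170
  k=2: C(15,2)·0.32^2·0.68^13 = 0.07147
  k=3: C(15,3)·0.32^3·0.68^12 = 0.14574
Total = 0.24197

0.242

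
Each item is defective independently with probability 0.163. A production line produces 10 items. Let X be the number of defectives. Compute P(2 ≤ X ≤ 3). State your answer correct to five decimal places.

X ~ Binomial(10, 0.163); P(2 ≤ X ≤ 3) = Σ C(10,k) p^k (1−p)^(10−k) over k:
  k=2: C(10,2)·0.163^2·0.837^8 = 0.2879993
  k=3: C(10,3)·0.163^3·0.837^7 = 0.1495623
Total = 0.4375616

0.43756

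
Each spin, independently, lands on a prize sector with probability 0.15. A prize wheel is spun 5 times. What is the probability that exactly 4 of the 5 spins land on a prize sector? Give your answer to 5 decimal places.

0.00215

X ~ Binomial(n=5, p=0.15).
P(X=4) = C(5,4) · p^4 · (1−p)^1
= 5 · 0.00050625 · 0.85 = 0.0021516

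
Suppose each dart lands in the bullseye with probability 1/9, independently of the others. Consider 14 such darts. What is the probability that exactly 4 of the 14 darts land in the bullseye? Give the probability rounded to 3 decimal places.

0.047

X ~ Binomial(n=14, p=0.111111).
P(X=4) = C(14,4) · p^4 · (1−p)^10
= 1001 · 0.00015242 · 0.30795 = 0.04698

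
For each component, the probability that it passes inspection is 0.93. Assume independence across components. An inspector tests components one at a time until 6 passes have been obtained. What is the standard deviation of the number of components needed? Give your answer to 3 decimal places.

Y = total components until the sixth success; negative binomial with r=6, p=0.93.
SD(Y) = √[r(1−p)/p²] = √(0.48561) = 0.69685

0.697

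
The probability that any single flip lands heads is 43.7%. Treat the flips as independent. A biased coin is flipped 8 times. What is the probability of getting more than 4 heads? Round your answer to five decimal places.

X ~ Binomial(8, 0.437); P(X ≥ 5) = Σ C(8,k) p^k (1−p)^(8−k) over k:
  k=5: C(8,5)·0.437^5·0.563^3 = 0.1592650
  k=6: C(8,6)·0.437^6·0.563^2 = 0.0618107
  k=7: C(8,7)·0.437^7·0.563^1 = 0.0137078
  k=8: C(8,8)·0.437^8·0.563^0 = 0.0013300
Total = 0.2361135

0.23611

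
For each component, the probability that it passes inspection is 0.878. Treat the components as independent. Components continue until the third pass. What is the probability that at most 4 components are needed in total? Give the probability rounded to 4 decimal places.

Finishing within 4 components ⇔ at least 3 successes in the first 4. With X ~ Binomial(4, 0.878), P(Y ≤ 4) = 1 − P(X ≤ 2).
  k=0: C(4,0)·0.878^0·0.122^4 = 0.000222
  k=1: C(4,1)·0.878^1·0.122^3 = 0.006377
  k=2: C(4,2)·0.878^2·0.122^2 = 0.068843
1 − 0.075442 = 0.924558

0.9246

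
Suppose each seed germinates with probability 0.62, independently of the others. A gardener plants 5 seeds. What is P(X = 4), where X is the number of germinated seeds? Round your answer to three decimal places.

0.281

X ~ Binomial(n=5, p=0.62).
P(X=4) = C(5,4) · p^4 · (1−p)^1
= 5 · 0.14776 · 0.38 = 0.28075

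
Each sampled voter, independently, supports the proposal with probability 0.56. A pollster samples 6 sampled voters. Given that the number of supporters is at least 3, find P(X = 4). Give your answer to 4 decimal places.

X ~ Binomial(6, 0.56). Want P(X=4 | X≥3) = P(X=4) / P(X≥3).
P(X=4) = C(6,4)·0.56^4·0.44^2 = 0.285594
P(X≥3) = 1 − 0.007256 − 0.055412 − 0.176310 = 0.761021
Ratio = 0.285594 / 0.761021 = 0.375277

0.3753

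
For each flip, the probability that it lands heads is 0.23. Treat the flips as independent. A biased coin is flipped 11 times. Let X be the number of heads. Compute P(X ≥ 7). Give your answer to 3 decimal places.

X ~ Binomial(11, 0.23); P(X ≥ 7) = Σ C(11,k) p^k (1−p)^(11−k) over k:
  k=7: C(11,7)·0.23^7·0.77^4 = 0.00395
  k=8: C(11,8)·0.23^8·0.77^3 = 0.00059
  k=9: C(11,9)·0.23^9·0.77^2 = 0.00006
  k=10: C(11,10)·0.23^10·0.77^1 = 0.00000
  k=11: C(11,11)·0.23^11·0.77^0 = 0.00000
Total = 0.00460

0.005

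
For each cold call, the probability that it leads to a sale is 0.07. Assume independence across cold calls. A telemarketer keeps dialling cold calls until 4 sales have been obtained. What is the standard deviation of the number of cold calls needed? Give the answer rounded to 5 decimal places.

Y = total cold calls until the fourth success; negative binomial with r=4, p=0.07.
SD(Y) = √[r(1−p)/p²] = √(759.1836735) = 27.5532879

27.55329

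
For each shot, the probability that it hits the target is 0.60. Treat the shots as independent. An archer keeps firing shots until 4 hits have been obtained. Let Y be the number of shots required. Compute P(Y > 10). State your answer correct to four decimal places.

0.0548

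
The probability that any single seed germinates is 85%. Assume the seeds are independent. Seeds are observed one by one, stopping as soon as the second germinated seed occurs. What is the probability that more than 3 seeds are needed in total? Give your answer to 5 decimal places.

0.06075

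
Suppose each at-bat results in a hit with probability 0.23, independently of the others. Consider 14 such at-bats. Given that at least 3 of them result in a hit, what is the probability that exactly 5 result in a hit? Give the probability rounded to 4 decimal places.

X ~ Binomial(14, 0.23). Want P(X=5 | X≥3) = P(X=5) / P(X≥3).
P(X=5) = C(14,5)·0.23^5·0.77^9 = 0.122608
P(X≥3) = 1 − 0.025756 − 0.107705 − 0.209115 = 0.657424
Ratio = 0.122608 / 0.657424 = 0.186498

0.1865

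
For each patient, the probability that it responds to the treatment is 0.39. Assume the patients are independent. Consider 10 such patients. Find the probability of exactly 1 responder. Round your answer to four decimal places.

X ~ Binomial(n=10, p=0.39).
P(X=1) = C(10,1) · p^1 · (1−p)^9
= 10 · 0.39 · 0.011694 = 0.045607

0.0456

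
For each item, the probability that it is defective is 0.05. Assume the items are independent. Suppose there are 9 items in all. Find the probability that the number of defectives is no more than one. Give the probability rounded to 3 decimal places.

X ~ Binomial(9, 0.05); P(X ≤ 1) = Σ C(9,k) p^k (1−p)^(9−k) over k:
  k=0: C(9,0)·0.05^0·0.95^9 = 0.63025
  k=1: C(9,1)·0.05^1·0.95^8 = 0.29854
Total = 0.92879

0.929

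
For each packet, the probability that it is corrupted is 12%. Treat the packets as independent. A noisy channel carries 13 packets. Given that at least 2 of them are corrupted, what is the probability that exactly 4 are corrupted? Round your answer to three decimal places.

X ~ Binomial(13, 0.12). Want P(X=4 | X≥2) = P(X=4) / P(X≥2).
P(X=4) = C(13,4)·0.12^4·0.88^9 = 0.04692
P(X≥2) = 1 − 0.18979 − 0.33645 = 0.47376
Ratio = 0.04692 / 0.47376 = 0.09904

0.099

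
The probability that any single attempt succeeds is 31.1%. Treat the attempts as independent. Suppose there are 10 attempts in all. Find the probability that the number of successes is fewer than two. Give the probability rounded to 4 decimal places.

X ~ Binomial(10, 0.311); P(X ≤ 1) = Σ C(10,k) p^k (1−p)^(10−k) over k:
  k=0: C(10,0)·0.311^0·0.689^10 = 0.024110
  k=1: C(10,1)·0.311^1·0.689^9 = 0.108826
Total = 0.132936

0.1329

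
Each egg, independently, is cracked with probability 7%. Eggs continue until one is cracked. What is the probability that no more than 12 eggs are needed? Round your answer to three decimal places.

Y = number of eggs to the first success; geometric, p = 0.07.
P(Y ≤ 12) = 1 − (1−p)^12 = 1 − 0.41860 = 0.58140

0.581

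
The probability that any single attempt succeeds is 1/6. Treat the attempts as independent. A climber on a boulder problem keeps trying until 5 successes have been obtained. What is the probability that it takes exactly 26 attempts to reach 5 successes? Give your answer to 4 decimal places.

Y = trial on which the fifth success occurs; negative binomial, r=5, p=0.166667.
P(Y=26) = C(25,4) · p^5 · (1−p)^21
= 12650 · 0.0001286 · 0.021737 = 0.035361

0.0354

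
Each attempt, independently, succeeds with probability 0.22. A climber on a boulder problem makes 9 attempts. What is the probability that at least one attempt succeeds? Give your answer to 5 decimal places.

0.89313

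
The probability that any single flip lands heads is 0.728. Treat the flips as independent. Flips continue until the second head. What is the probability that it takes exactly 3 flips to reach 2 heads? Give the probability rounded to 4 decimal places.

Y = trial on which the second success occurs; negative binomial, r=2, p=0.728.
P(Y=3) = C(2,1) · p^2 · (1−p)^1
= 2 · 0.52998 · 0.272 = 0.288311

0.2883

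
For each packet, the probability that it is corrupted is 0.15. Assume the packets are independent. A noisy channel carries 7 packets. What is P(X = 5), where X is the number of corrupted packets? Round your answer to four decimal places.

0.0012

X ~ Binomial(n=7, p=0.15).
P(X=5) = C(7,5) · p^5 · (1−p)^2
= 21 · 7.5937e-05 · 0.7225 = 0.001152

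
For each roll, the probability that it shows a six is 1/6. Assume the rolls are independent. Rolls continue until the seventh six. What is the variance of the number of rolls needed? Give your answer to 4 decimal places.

210.0000

Y = total rolls until the seventh success; negative binomial with r=7, p=0.166667.
Var(Y) = r(1−p)/p² = 7·0.833333 / 0.166667² = 210.000000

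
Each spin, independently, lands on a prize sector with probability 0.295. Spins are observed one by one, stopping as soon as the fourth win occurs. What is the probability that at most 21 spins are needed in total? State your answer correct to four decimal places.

Finishing within 21 spins ⇔ at least 4 successes in the first 21. With X ~ Binomial(21, 0.295), P(Y ≤ 21) = 1 − P(X ≤ 3).
  k=0: C(21,0)·0.295^0·0.705^21 = 0.000649
  k=1: C(21,1)·0.295^1·0.705^20 = 0.005699
  k=2: C(21,2)·0.295^2·0.705^19 = 0.023848
  k=3: C(21,3)·0.295^3·0.705^18 = 0.063201
1 − 0.093397 = 0.906603

0.9066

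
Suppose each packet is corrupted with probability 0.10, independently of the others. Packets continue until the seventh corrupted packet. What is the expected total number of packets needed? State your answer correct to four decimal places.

70.0000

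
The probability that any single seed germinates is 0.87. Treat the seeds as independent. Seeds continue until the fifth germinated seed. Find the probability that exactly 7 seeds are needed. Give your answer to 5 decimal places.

0.12635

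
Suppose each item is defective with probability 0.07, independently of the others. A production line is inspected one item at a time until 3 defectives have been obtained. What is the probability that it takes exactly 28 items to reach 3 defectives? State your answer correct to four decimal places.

Y = trial on which the third success occurs; negative binomial, r=3, p=0.07.
P(Y=28) = C(27,2) · p^3 · (1−p)^25
= 351 · 0.000343 · 0.16296 = 0.019619

0.0196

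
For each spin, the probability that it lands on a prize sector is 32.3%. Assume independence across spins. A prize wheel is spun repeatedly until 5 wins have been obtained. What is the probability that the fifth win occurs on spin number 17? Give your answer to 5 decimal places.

0.05931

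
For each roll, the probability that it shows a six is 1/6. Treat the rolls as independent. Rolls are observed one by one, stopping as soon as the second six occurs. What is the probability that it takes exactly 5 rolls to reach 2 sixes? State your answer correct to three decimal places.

0.064

Y = trial on which the second success occurs; negative binomial, r=2, p=0.166667.
P(Y=5) = C(4,1) · p^2 · (1−p)^3
= 4 · 0.027778 · 0.5787 = 0.06430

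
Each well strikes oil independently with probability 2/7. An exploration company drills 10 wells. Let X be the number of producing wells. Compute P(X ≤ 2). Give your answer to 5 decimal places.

0.42177

X ~ Binomial(10, 0.285714); P(X ≤ 2) = Σ C(10,k) p^k (1−p)^(10−k) over k:
  k=0: C(10,0)·0.285714^0·0.714286^10 = 0.0345716
  k=1: C(10,1)·0.285714^1·0.714286^9 = 0.1382865
  k=2: C(10,2)·0.285714^2·0.714286^8 = 0.2489156
Total = 0.4217737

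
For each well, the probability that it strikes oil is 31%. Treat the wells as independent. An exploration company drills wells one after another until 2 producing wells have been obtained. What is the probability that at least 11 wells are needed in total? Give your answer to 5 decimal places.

Needing more than 10 wells ⇔ fewer than 2 successes in the first 10. With X ~ Binomial(10, 0.31), P(Y > 10) = P(X ≤ 1).
  k=0: C(10,0)·0.31^0·0.69^10 = 0.0244619
  k=1: C(10,1)·0.31^1·0.69^9 = 0.1099015
P(X ≤ 1) = 0.1343634

0.13436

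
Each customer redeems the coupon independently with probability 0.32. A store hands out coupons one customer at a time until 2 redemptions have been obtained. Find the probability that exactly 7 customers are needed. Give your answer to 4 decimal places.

Y = trial on which the second success occurs; negative binomial, r=2, p=0.32.
P(Y=7) = C(6,1) · p^2 · (1−p)^5
= 6 · 0.1024 · 0.14539 = 0.089330

0.0893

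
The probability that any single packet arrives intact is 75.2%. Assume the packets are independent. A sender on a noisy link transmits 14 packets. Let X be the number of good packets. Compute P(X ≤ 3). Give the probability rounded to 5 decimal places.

0.00004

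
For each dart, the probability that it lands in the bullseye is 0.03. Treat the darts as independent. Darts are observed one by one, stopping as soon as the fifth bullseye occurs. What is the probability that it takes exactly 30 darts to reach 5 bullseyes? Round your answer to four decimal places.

0.0003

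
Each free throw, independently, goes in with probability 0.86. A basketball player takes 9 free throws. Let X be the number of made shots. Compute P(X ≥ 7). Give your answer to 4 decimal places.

X ~ Binomial(9, 0.86); P(X ≥ 7) = Σ C(9,k) p^k (1−p)^(9−k) over k:
  k=7: C(9,7)·0.86^7·0.14^2 = 0.245498
  k=8: C(9,8)·0.86^8·0.14^1 = 0.377015
  k=9: C(9,9)·0.86^9·0.14^0 = 0.257327
Total = 0.879840

0.8798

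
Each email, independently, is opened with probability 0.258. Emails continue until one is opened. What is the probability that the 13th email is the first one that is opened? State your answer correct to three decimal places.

0.007

Geometric (trials to first success), p = 0.258.
P(Y = 13) = (1−p)^12 · p = 0.027851 · 0.258 = 0.00719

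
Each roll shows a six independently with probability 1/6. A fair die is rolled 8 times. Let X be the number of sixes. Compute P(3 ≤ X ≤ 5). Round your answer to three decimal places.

X ~ Binomial(8, 0.166667); P(3 ≤ X ≤ 5) = Σ C(8,k) p^k (1−p)^(8−k) over k:
  k=3: C(8,3)·0.166667^3·0.833333^5 = 0.10419
  k=4: C(8,4)·0.166667^4·0.833333^4 = 0.02605
  k=5: C(8,5)·0.166667^5·0.833333^3 = 0.00417
Total = 0.13441

0.134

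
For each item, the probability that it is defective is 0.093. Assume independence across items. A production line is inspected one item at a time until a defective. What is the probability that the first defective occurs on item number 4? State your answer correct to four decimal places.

0.0694

Geometric (trials to first success), p = 0.093.
P(Y = 4) = (1−p)^3 · p = 0.74614 · 0.093 = 0.069391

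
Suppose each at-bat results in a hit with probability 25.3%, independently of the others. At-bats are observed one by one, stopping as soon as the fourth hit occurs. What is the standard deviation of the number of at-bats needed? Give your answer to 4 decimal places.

6.8323

Y = total at-bats until the fourth success; negative binomial with r=4, p=0.253.
SD(Y) = √[r(1−p)/p²] = √(46.680935) = 6.832345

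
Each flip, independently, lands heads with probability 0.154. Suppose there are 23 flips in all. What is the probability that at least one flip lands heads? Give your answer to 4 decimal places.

P(at least one) = 1 − P(none) = 1 − (1 − 0.154)^23
= 1 − 0.021356 = 0.978644

0.9786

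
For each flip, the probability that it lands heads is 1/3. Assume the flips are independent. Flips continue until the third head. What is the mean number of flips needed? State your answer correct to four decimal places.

9.0000

Y = total flips until the third success; negative binomial with r=3, p=0.333333.
E[Y] = r / p = 3 / 0.333333 = 9.000000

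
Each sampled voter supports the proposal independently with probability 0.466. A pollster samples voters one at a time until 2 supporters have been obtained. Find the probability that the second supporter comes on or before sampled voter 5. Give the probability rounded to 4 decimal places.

0.7671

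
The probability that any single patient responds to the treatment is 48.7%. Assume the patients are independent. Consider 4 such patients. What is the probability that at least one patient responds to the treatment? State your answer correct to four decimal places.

0.9307

P(at least one) = 1 − P(none) = 1 − (1 − 0.487)^4
= 1 − 0.069258 = 0.930742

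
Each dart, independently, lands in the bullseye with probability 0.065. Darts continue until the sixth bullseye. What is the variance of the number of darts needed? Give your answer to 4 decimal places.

1327.8107

Y = total darts until the sixth success; negative binomial with r=6, p=0.065.
Var(Y) = r(1−p)/p² = 6·0.935 / 0.065² = 1327.810651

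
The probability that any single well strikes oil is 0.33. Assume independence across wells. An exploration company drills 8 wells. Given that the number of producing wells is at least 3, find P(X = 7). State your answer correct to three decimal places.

X ~ Binomial(8, 0.33). Want P(X=7 | X≥3) = P(X=7) / P(X≥3).
P(X=7) = C(8,7)·0.33^7·0.67^1 = 0.00228
P(X≥3) = 1 − 0.04061 − 0.16000 − 0.27583 = 0.52356
Ratio = 0.00228 / 0.52356 = 0.00436

0.004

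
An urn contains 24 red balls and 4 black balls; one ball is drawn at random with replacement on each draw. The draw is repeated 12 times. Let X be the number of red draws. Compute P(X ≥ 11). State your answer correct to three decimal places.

0.472

X ~ Binomial(12, 0.857143); P(X ≥ 11) = Σ C(12,k) p^k (1−p)^(12−k) over k:
  k=11: C(12,11)·0.857143^11·0.142857^1 = 0.31453
  k=12: C(12,12)·0.857143^12·0.142857^0 = 0.15727
Total = 0.47180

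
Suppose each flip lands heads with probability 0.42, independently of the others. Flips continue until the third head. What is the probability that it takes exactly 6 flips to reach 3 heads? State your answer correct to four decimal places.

Y = trial on which the third success occurs; negative binomial, r=3, p=0.42.
P(Y=6) = C(5,2) · p^3 · (1−p)^3
= 10 · 0.074088 · 0.19511 = 0.144555

0.1446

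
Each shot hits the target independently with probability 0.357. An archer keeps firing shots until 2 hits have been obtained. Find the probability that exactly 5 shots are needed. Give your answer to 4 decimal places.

Y = trial on which the second success occurs; negative binomial, r=2, p=0.357.
P(Y=5) = C(4,1) · p^2 · (1−p)^3
= 4 · 0.12745 · 0.26585 = 0.135528

0.1355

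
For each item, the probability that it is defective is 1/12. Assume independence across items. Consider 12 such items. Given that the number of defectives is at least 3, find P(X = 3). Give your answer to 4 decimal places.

X ~ Binomial(12, 0.083333). Want P(X=3 | X≥3) = P(X=3) / P(X≥3).
P(X=3) = C(12,3)·0.083333^3·0.916667^9 = 0.058181
P(X≥3) = 1 − 0.351996 − 0.383995 − 0.191998 = 0.072012
Ratio = 0.058181 / 0.072012 = 0.807941

0.8079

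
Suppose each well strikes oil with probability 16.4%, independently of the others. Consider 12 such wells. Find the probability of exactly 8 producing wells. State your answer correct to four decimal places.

X ~ Binomial(n=12, p=0.164).
P(X=8) = C(12,8) · p^8 · (1−p)^4
= 495 · 5.233e-07 · 0.48846 = 0.000127

0.0001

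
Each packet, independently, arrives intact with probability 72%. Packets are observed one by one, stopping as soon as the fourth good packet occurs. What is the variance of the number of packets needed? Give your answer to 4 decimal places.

2.1605

Y = total packets until the fourth success; negative binomial with r=4, p=0.72.
Var(Y) = r(1−p)/p² = 4·0.28 / 0.72² = 2.160494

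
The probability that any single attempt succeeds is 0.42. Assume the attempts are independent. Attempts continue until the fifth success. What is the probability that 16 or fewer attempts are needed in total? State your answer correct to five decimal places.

Finishing within 16 attempts ⇔ at least 5 successes in the first 16. With X ~ Binomial(16, 0.42), P(Y ≤ 16) = 1 − P(X ≤ 4).
  k=0: C(16,0)·0.42^0·0.58^16 = 0.0001640
  k=1: C(16,1)·0.42^1·0.58^15 = 0.0019002
  k=2: C(16,2)·0.42^2·0.58^14 = 0.0103198
  k=3: C(16,3)·0.42^3·0.58^13 = 0.0348738
  k=4: C(16,4)·0.42^4·0.58^12 = 0.0820738
1 − 0.1293316 = 0.8706684

0.87067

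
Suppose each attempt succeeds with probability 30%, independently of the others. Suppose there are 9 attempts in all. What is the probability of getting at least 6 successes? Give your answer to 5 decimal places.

0.02529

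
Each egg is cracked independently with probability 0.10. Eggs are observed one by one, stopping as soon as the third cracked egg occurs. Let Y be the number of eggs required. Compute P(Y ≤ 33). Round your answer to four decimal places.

Finishing within 33 eggs ⇔ at least 3 successes in the first 33. With X ~ Binomial(33, 0.10), P(Y ≤ 33) = 1 − P(X ≤ 2).
  k=0: C(33,0)·0.10^0·0.90^33 = 0.030903
  k=1: C(33,1)·0.10^1·0.90^32 = 0.113312
  k=2: C(33,2)·0.10^2·0.90^31 = 0.201443
1 − 0.345658 = 0.654342

0.6543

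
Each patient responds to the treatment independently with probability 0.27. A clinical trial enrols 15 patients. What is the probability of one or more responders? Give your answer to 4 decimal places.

P(at least one) = 1 − P(none) = 1 − (1 − 0.27)^15
= 1 − 0.008909 = 0.991091

0.9911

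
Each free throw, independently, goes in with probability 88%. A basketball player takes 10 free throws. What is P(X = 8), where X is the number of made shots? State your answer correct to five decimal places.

X ~ Binomial(n=10, p=0.88).
P(X=8) = C(10,8) · p^8 · (1−p)^2
= 45 · 0.35963 · 0.0144 = 0.2330432

0.23304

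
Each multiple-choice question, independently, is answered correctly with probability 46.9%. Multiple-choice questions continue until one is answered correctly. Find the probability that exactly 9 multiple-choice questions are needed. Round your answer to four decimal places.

Geometric (trials to first success), p = 0.469.
P(Y = 9) = (1−p)^8 · p = 0.0063206 · 0.469 = 0.002964

0.0030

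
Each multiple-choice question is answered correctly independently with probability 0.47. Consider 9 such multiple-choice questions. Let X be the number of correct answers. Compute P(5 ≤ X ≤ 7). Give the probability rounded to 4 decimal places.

0.4140

X ~ Binomial(9, 0.47); P(5 ≤ X ≤ 7) = Σ C(9,k) p^k (1−p)^(9−k) over k:
  k=5: C(9,5)·0.47^5·0.53^4 = 0.228015
  k=6: C(9,6)·0.47^6·0.53^3 = 0.134801
  k=7: C(9,7)·0.47^7·0.53^2 = 0.051232
Total = 0.414048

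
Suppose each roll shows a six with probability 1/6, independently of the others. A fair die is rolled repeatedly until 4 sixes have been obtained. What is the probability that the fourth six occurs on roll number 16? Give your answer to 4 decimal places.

0.0394

Y = trial on which the fourth success occurs; negative binomial, r=4, p=0.166667.
P(Y=16) = C(15,3) · p^4 · (1−p)^12
= 455 · 0.0007716 · 0.11216 = 0.039376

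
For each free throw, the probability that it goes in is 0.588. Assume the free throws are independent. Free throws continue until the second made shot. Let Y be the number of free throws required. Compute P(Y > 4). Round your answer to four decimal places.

Needing more than 4 free throws ⇔ fewer than 2 successes in the first 4. With X ~ Binomial(4, 0.588), P(Y > 4) = P(X ≤ 1).
  k=0: C(4,0)·0.588^0·0.412^4 = 0.028813
  k=1: C(4,1)·0.588^1·0.412^3 = 0.164486
P(X ≤ 1) = 0.193299

0.1933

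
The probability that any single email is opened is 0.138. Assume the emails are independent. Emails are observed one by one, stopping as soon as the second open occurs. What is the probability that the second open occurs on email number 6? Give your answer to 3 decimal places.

Y = trial on which the second success occurs; negative binomial, r=2, p=0.138.
P(Y=6) = C(5,1) · p^2 · (1−p)^4
= 5 · 0.019044 · 0.55211 = 0.05257

0.053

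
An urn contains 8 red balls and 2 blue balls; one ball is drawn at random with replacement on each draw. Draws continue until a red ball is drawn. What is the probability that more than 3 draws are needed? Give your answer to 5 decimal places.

Y = number of draws to the first success; geometric, p = 0.80.
P(Y > 3) = P(first 3 all fail) = (1−p)^3 = 0.0080000

0.00800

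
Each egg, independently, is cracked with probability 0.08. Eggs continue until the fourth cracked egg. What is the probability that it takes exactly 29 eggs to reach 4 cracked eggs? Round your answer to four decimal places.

0.0167

Y = trial on which the fourth success occurs; negative binomial, r=4, p=0.08.
P(Y=29) = C(28,3) · p^4 · (1−p)^25
= 3276 · 4.096e-05 · 0.12436 = 0.016688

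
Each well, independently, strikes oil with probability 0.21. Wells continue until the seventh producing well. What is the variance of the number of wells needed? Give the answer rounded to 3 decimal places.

125.397

Y = total wells until the seventh success; negative binomial with r=7, p=0.21.
Var(Y) = r(1−p)/p² = 7·0.79 / 0.21² = 125.39683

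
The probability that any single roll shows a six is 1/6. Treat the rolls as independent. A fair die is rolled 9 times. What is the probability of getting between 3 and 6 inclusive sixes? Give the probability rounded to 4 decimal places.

0.1782

X ~ Binomial(9, 0.166667); P(3 ≤ X ≤ 6) = Σ C(9,k) p^k (1−p)^(9−k) over k:
  k=3: C(9,3)·0.166667^3·0.833333^6 = 0.130238
  k=4: C(9,4)·0.166667^4·0.833333^5 = 0.039071
  k=5: C(9,5)·0.166667^5·0.833333^4 = 0.007814
  k=6: C(9,6)·0.166667^6·0.833333^3 = 0.001042
Total = 0.178166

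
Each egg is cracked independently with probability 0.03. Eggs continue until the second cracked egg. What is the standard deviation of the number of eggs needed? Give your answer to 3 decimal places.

46.428

Y = total eggs until the second success; negative binomial with r=2, p=0.03.
SD(Y) = √[r(1−p)/p²] = √(2155.55556) = 46.42796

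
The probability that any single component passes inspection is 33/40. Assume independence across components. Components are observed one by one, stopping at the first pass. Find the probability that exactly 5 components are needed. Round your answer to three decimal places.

Geometric (trials to first success), p = 0.825.
P(Y = 5) = (1−p)^4 · p = 0.00093789 · 0.825 = 0.00077

0.001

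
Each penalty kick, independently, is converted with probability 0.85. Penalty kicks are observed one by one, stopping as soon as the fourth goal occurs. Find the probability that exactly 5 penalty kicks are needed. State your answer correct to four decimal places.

0.3132

Y = trial on which the fourth success occurs; negative binomial, r=4, p=0.85.
P(Y=5) = C(4,3) · p^4 · (1−p)^1
= 4 · 0.52201 · 0.15 = 0.313204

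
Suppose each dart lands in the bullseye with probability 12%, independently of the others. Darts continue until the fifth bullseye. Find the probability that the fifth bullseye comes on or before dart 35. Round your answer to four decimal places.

Finishing within 35 darts ⇔ at least 5 successes in the first 35. With X ~ Binomial(35, 0.12), P(Y ≤ 35) = 1 − P(X ≤ 4).
  k=0: C(35,0)·0.12^0·0.88^35 = 0.011400
  k=1: C(35,1)·0.12^1·0.88^34 = 0.054408
  k=2: C(35,2)·0.12^2·0.88^33 = 0.126127
  k=3: C(35,3)·0.12^3·0.88^32 = 0.189190
  k=4: C(35,4)·0.12^4·0.88^31 = 0.206389
1 − 0.587514 = 0.412486

0.4125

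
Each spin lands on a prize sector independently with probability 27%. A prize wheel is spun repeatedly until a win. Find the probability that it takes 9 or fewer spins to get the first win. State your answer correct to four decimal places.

0.9411

Y = number of spins to the first success; geometric, p = 0.27.
P(Y ≤ 9) = 1 − (1−p)^9 = 1 − 0.058872 = 0.941128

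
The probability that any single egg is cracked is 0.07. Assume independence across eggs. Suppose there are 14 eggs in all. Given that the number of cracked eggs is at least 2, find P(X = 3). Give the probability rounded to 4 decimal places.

X ~ Binomial(14, 0.07). Want P(X=3 | X≥2) = P(X=3) / P(X≥2).
P(X=3) = C(14,3)·0.07^3·0.93^11 = 0.056196
P(X≥2) = 1 − 0.362044 − 0.381509 = 0.256447
Ratio = 0.056196 / 0.256447 = 0.219134

0.2191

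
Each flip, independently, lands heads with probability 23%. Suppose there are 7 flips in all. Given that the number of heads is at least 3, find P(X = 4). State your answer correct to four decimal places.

0.2200

X ~ Binomial(7, 0.23). Want P(X=4 | X≥3) = P(X=4) / P(X≥3).
P(X=4) = C(7,4)·0.23^4·0.77^3 = 0.044715
P(X≥3) = 1 − 0.160485 − 0.335560 − 0.300697 = 0.203258
Ratio = 0.044715 / 0.203258 = 0.219990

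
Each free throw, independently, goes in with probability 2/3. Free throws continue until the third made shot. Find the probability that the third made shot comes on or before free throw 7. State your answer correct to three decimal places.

0.955

Finishing within 7 free throws ⇔ at least 3 successes in the first 7. With X ~ Binomial(7, 0.666667), P(Y ≤ 7) = 1 − P(X ≤ 2).
  k=0: C(7,0)·0.666667^0·0.333333^7 = 0.00046
  k=1: C(7,1)·0.666667^1·0.333333^6 = 0.00640
  k=2: C(7,2)·0.666667^2·0.333333^5 = 0.03841
1 − 0.04527 = 0.95473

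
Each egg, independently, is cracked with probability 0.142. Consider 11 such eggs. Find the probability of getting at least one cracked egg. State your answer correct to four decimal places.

P(at least one) = 1 − P(none) = 1 − (1 − 0.142)^11
= 1 − 0.185507 = 0.814493

0.8145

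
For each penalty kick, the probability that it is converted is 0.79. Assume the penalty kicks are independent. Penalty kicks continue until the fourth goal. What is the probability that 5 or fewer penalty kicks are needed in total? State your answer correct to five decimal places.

0.71668

Finishing within 5 penalty kicks ⇔ at least 4 successes in the first 5. With X ~ Binomial(5, 0.79), P(Y ≤ 5) = 1 − P(X ≤ 3).
  k=0: C(5,0)·0.79^0·0.21^5 = 0.0004084
  k=1: C(5,1)·0.79^1·0.21^4 = 0.0076820
  k=2: C(5,2)·0.79^2·0.21^3 = 0.0577979
  k=3: C(5,3)·0.79^3·0.21^2 = 0.2174302
1 − 0.2833185 = 0.7166815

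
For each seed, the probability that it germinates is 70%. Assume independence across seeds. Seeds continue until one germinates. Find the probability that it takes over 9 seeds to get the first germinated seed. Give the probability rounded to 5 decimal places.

0.00002

Y = number of seeds to the first success; geometric, p = 0.70.
P(Y > 9) = P(first 9 all fail) = (1−p)^9 = 0.0000197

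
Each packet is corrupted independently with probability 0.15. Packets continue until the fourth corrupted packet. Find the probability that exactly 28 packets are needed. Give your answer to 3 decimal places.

Y = trial on which the fourth success occurs; negative binomial, r=4, p=0.15.
P(Y=28) = C(27,3) · p^4 · (1−p)^24
= 2925 · 0.00050625 · 0.020233 = 0.02996

0.030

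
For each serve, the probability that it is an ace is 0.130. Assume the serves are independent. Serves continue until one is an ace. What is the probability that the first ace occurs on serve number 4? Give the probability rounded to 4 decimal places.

Geometric (trials to first success), p = 0.13.
P(Y = 4) = (1−p)^3 · p = 0.6585 · 0.13 = 0.085605

0.0856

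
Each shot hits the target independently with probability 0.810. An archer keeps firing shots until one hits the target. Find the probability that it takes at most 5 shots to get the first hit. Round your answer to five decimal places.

0.99975

Y = number of shots to the first success; geometric, p = 0.81.
P(Y ≤ 5) = 1 − (1−p)^5 = 1 − 0.0002476 = 0.9997524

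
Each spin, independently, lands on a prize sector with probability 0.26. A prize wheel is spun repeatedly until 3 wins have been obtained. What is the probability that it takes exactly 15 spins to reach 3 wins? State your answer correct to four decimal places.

Y = trial on which the third success occurs; negative binomial, r=3, p=0.26.
P(Y=15) = C(14,2) · p^3 · (1−p)^12
= 91 · 0.017576 · 0.026964 = 0.043126

0.0431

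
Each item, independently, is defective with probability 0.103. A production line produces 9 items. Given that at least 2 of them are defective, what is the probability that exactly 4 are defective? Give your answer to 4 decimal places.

0.0350

X ~ Binomial(9, 0.103). Want P(X=4 | X≥2) = P(X=4) / P(X≥2).
P(X=4) = C(9,4)·0.103^4·0.897^5 = 0.008235
P(X≥2) = 1 − 0.375952 − 0.388525 = 0.235523
Ratio = 0.008235 / 0.235523 = 0.034966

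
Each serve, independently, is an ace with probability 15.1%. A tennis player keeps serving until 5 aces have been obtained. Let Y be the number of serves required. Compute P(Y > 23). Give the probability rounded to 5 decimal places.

Needing more than 23 serves ⇔ fewer than 5 successes in the first 23. With X ~ Binomial(23, 0.151), P(Y > 23) = P(X ≤ 4).
  k=0: C(23,0)·0.151^0·0.849^23 = 0.0231674
  k=1: C(23,1)·0.151^1·0.849^22 = 0.0947707
  k=2: C(23,2)·0.151^2·0.849^21 = 0.1854112
  k=3: C(23,3)·0.151^3·0.849^20 = 0.2308358
  k=4: C(23,4)·0.151^4·0.849^19 = 0.2052780
P(X ≤ 4) = 0.7394631

0.73946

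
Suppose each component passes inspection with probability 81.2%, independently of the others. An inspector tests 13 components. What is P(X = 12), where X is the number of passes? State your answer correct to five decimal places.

X ~ Binomial(n=13, p=0.812).
P(X=12) = C(13,12) · p^12 · (1−p)^1
= 13 · 0.082162 · 0.188 = 0.2008046

0.20080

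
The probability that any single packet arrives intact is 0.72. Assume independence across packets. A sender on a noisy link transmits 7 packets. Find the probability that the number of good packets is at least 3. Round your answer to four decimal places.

X ~ Binomial(7, 0.72); P(X ≥ 3) = Σ C(7,k) p^k (1−p)^(7−k) over k:
  k=3: C(7,3)·0.72^3·0.28^4 = 0.080297
  k=4: C(7,4)·0.72^4·0.28^3 = 0.206477
  k=5: C(7,5)·0.72^5·0.28^2 = 0.318565
  k=6: C(7,6)·0.72^6·0.28^1 = 0.273056
  k=7: C(7,7)·0.72^7·0.28^0 = 0.100306
Total = 0.978700

0.9787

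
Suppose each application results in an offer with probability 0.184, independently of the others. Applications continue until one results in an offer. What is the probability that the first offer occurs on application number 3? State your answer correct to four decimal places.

Geometric (trials to first success), p = 0.184.
P(Y = 3) = (1−p)^2 · p = 0.66586 · 0.184 = 0.122518

0.1225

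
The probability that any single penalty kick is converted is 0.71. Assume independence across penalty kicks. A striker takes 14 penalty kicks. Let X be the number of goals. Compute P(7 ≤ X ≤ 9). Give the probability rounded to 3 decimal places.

0.357

X ~ Binomial(14, 0.71); P(7 ≤ X ≤ 9) = Σ C(14,k) p^k (1−p)^(14−k) over k:
  k=7: C(14,7)·0.71^7·0.29^7 = 0.05384
  k=8: C(14,8)·0.71^8·0.29^6 = 0.11535
  k=9: C(14,9)·0.71^9·0.29^5 = 0.18827
Total = 0.35746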